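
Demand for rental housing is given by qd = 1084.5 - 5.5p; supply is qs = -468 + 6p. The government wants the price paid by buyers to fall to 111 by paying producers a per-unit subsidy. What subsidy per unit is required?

At a buyer price of 111, quantity demanded is 1084.5 − 5.5·111 = 474.
Sellers supply 474 only when they receive ps with -468 + 6·ps = 474, i.e. ps = 157.
s = ps − pb = 157 − 111 = 46.

Required subsidy s = 46 per unit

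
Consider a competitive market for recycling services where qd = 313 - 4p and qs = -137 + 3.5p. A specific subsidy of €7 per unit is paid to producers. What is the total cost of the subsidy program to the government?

Pre-subsidy: 313 - 4p = -137 + 3.5p gives p* = 60, q* = 73.
With the subsidy, sellers receive ps = pb + 7 for each unit, where pb is the price buyers pay.
Supply in terms of pb becomes qs = -137 + 3.5(pb + 7) = -112.5 + 3.5pb. Setting this equal to demand: 313 - 4pb = -112.5 + 3.5pb, so pb = 851/15.
Sellers receive ps = 851/15 + 7 = 956/15; q' = 313 − 4·(851/15) = 1291/15.
Government outlay = subsidy × quantity = 7 × 1291/15 = 9037/15.

Government cost = 9037/15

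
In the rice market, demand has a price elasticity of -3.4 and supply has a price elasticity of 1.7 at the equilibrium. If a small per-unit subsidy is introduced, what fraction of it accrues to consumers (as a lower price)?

For a small subsidy around the equilibrium, the benefit split depends on the relative slopes, which at a point are proportional to the elasticities.
Buyer share = εs/(εs + |εd|) = 1.7/(1.7 + 3.4) = 1/3; seller share = |εd|/(εs + |εd|) = 2/3.

Consumer share = 1/3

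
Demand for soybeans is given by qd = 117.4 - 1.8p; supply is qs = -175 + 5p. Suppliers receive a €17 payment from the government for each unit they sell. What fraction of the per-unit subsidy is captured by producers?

Producer share = 9/34

Pre-subsidy: 117.4 - 1.8p = -175 + 5p gives p* = 43, q* = 40.
With the subsidy, sellers receive ps = pb + 17 for each unit, where pb is the price buyers pay.
Supply in terms of pb becomes qs = -175 + 5(pb + 17) = -90 + 5pb. Setting this equal to demand: 117.4 - 1.8pb = -90 + 5pb, so pb = 30.5.
Sellers receive ps = 30.5 + 17 = 47.5; q' = 117.4 − 1.8·30.5 = 62.5.
Buyers' price falls by p* − pb = 43 − 30.5 = 12.5; sellers' price rises by ps − p* = 47.5 − 43 = 4.5.
So producers capture 4.5/17 = 9/34 of each unit of subsidy.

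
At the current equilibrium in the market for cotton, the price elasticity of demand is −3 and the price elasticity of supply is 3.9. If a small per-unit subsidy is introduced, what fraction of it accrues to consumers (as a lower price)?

For a small subsidy around the equilibrium, the benefit split depends on the relative slopes, which at a point are proportional to the elasticities.
Buyer share = εs/(εs + |εd|) = 3.9/(3.9 + 3) = 13/23; seller share = |εd|/(εs + |εd|) = 10/23.

Consumer share = 13/23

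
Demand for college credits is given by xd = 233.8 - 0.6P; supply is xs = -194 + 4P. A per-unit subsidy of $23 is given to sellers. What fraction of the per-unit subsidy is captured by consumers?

Consumer share = 20/23

Pre-subsidy: 233.8 - 0.6P = -194 + 4P gives P* = 93, x* = 178.
With the subsidy, sellers receive Ps = Pb + 23 for each unit, where Pb is the price buyers pay.
Supply in terms of Pb becomes xs = -194 + 4(Pb + 23) = -102 + 4Pb. Setting this equal to demand: 233.8 - 0.6Pb = -102 + 4Pb, so Pb = 73.
Sellers receive Ps = 73 + 23 = 96; x' = 233.8 − 0.6·73 = 190.
Buyers' price falls by P* − Pb = 93 − 73 = 20; sellers' price rises by Ps − P* = 96 − 93 = 3.
So consumers capture 20/23 = 20/23 of each unit of subsidy.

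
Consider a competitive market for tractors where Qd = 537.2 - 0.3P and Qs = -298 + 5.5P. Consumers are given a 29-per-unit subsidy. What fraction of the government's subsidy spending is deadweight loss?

DWL / government spending = 33/4018

Pre-subsidy: 537.2 - 0.3P = -298 + 5.5P gives P* = 144, Q* = 494.
With the rebate, buyers effectively pay Pb = Ps − 29, where Ps is the price sellers receive.
Demand in terms of Ps becomes Qd = 537.2 − 0.3(Ps − 29) = 545.9 - 0.3Ps. Setting this equal to supply: 545.9 - 0.3Ps = -298 + 5.5Ps, so Ps = 145.5.
Buyers pay Pb = 145.5 − 29 = 116.5; Q' = -298 + 5.5·145.5 = 502.25.
ΔCS = ½(494 + 502.25)(144 − 116.5) = 13698.4375; ΔPS = ½(494 + 502.25)(145.5 − 144) = 747.1875.
Government spending = 29 × 502.25 = 14565.25.
DWL = ½ × 29 × (502.25 − 494) = 119.625; fraction = 119.625 / 14565.25 = 33/4018.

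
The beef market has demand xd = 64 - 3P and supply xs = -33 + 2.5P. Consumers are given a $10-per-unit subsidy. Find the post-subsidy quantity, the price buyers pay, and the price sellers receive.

x' = 272/11; buyers pay 144/11; sellers receive 254/11

Pre-subsidy: 64 - 3P = -33 + 2.5P gives P* = 194/11, x* = 122/11.
With the rebate, buyers effectively pay Pb = Ps − 10, where Ps is the price sellers receive.
Demand in terms of Ps becomes xd = 64 − 3(Ps − 10) = 94 - 3Ps. Setting this equal to supply: 94 - 3Ps = -33 + 2.5Ps, so Ps = 254/11.
Buyers pay Pb = 254/11 − 10 = 144/11; x' = -33 + 2.5·(254/11) = 272/11.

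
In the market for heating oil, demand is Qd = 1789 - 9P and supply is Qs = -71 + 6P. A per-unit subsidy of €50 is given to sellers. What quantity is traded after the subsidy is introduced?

Q' = 853

Pre-subsidy: 1789 - 9P = -71 + 6P gives P* = 124, Q* = 673.
With the subsidy, sellers receive Ps = Pb + 50 for each unit, where Pb is the price buyers pay.
Supply in terms of Pb becomes Qs = -71 + 6(Pb + 50) = 229 + 6Pb. Setting this equal to demand: 1789 - 9Pb = 229 + 6Pb, so Pb = 104.
Sellers receive Ps = 104 + 50 = 154; Q' = 1789 − 9·104 = 853.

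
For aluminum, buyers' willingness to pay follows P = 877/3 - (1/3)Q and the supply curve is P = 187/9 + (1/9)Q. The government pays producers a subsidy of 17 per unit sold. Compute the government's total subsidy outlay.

Pre-subsidy: 877/3 - (1/3)Q = 187/9 + (1/9)Q gives Q* = 611 and P* = 266/3.
With the subsidy, sellers receive Ps = Pb + 17 for each unit, where Pb is the price buyers pay.
On the curves, Pb = 877/3 - (1/3)Q and Ps = 187/9 + (1/9)Q; the wedge Ps − Pb = 17 gives 187/9 + (1/9)Q − (877/3 - (1/3)Q) = 17, so Q' = 649.25.
Then Pb = 877/3 − (1/3)·649.25 = 911/12 and Ps = 187/9 + (1/9)·649.25 = 1115/12.
Government outlay = subsidy × quantity = 17 × 649.25 = 11037.25.

Government cost = 11037.25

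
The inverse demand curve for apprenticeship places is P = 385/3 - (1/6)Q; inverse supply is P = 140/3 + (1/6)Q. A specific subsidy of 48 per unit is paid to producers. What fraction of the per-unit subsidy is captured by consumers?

Pre-subsidy: 385/3 - (1/6)Q = 140/3 + (1/6)Q gives Q* = 245 and P* = 87.5.
With the subsidy, sellers receive Ps = Pb + 48 for each unit, where Pb is the price buyers pay.
On the curves, Pb = 385/3 - (1/6)Q and Ps = 140/3 + (1/6)Q; the wedge Ps − Pb = 48 gives 140/3 + (1/6)Q − (385/3 - (1/6)Q) = 48, so Q' = 389.
Then Pb = 385/3 − (1/6)·389 = 63.5 and Ps = 140/3 + (1/6)·389 = 111.5.
Buyers' price falls by P* − Pb = 87.5 − 63.5 = 24; sellers' price rises by Ps − P* = 111.5 − 87.5 = 24.
So consumers capture 24/48 = 0.5 of each unit of subsidy.

Consumer share = 0.5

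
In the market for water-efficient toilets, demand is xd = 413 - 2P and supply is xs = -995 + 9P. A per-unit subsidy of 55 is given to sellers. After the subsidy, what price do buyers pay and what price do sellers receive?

Buyers pay 83; sellers receive 138

Pre-subsidy: 413 - 2P = -995 + 9P gives P* = 128, x* = 157.
With the subsidy, sellers receive Ps = Pb + 55 for each unit, where Pb is the price buyers pay.
Supply in terms of Pb becomes xs = -995 + 9(Pb + 55) = -500 + 9Pb. Setting this equal to demand: 413 - 2Pb = -500 + 9Pb, so Pb = 83.
Sellers receive Ps = 83 + 55 = 138; x' = 413 − 2·83 = 247.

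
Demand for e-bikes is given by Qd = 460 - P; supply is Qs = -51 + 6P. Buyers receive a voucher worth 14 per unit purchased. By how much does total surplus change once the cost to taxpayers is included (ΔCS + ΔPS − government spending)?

Pre-subsidy: 460 - P = -51 + 6P gives P* = 73, Q* = 387.
With the rebate, buyers effectively pay Pb = Ps − 14, where Ps is the price sellers receive.
Demand in terms of Ps becomes Qd = 460 − 1(Ps − 14) = 474 - Ps. Setting this equal to supply: 474 - Ps = -51 + 6Ps, so Ps = 75.
Buyers pay Pb = 75 − 14 = 61; Q' = -51 + 6·75 = 399.
ΔCS = ½(387 + 399)(73 − 61) = 4716; ΔPS = ½(387 + 399)(75 − 73) = 786.
Government spending = 14 × 399 = 5586.
Net change = 4716 + 786 − 5586 = -84. The loss equals the DWL triangle ½·14·12.

Net change in total surplus = -84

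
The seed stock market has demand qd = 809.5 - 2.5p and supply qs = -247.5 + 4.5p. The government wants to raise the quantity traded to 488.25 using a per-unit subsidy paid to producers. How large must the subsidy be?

At q = 488.25, invert demand for the buyer price: pb = (809.5 − 488.25)/2.5 = 128.5; invert supply for the seller price: ps = (488.25 − (-247.5))/4.5 = 163.5.
The subsidy must fill the gap: s = ps − pb = 163.5 − 128.5 = 35.

Required subsidy s = 35 per unit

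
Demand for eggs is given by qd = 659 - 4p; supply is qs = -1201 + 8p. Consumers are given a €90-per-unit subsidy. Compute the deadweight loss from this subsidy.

Pre-subsidy: 659 - 4p = -1201 + 8p gives p* = 155, q* = 39.
With the rebate, buyers effectively pay pb = ps − 90, where ps is the price sellers receive.
Demand in terms of ps becomes qd = 659 − 4(ps − 90) = 1019 - 4ps. Setting this equal to supply: 1019 - 4ps = -1201 + 8ps, so ps = 185.
Buyers pay pb = 185 − 90 = 95; q' = -1201 + 8·185 = 279.
The subsidy expands output by 279 − 39 = 240 past the efficient level; on those units the gap between marginal cost and willingness to pay runs from 0 up to 90.
DWL = ½ × 90 × 240 = 10800.

Deadweight loss = €10800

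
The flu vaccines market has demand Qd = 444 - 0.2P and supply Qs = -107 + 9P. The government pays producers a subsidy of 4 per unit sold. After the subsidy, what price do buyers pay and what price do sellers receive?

Buyers pay 2575/46; sellers receive 2759/46

Pre-subsidy: 444 - 0.2P = -107 + 9P gives P* = 2755/46, Q* = 19873/46.
With the subsidy, sellers receive Ps = Pb + 4 for each unit, where Pb is the price buyers pay.
Supply in terms of Pb becomes Qs = -107 + 9(Pb + 4) = -71 + 9Pb. Setting this equal to demand: 444 - 0.2Pb = -71 + 9Pb, so Pb = 2575/46.
Sellers receive Ps = 2575/46 + 4 = 2759/46; Q' = 444 − 0.2·(2575/46) = 19909/46.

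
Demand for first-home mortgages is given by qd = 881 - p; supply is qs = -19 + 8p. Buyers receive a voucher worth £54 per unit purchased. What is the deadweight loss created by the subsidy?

Deadweight loss = £1296

Pre-subsidy: 881 - p = -19 + 8p gives p* = 100, q* = 781.
With the rebate, buyers effectively pay pb = ps − 54, where ps is the price sellers receive.
Demand in terms of ps becomes qd = 881 − 1(ps − 54) = 935 - ps. Setting this equal to supply: 935 - ps = -19 + 8ps, so ps = 106.
Buyers pay pb = 106 − 54 = 52; q' = -19 + 8·106 = 829.
The subsidy expands output by 829 − 781 = 48 past the efficient level; on those units the gap between marginal cost and willingness to pay runs from 0 up to 54.
DWL = ½ × 54 × 48 = 1296.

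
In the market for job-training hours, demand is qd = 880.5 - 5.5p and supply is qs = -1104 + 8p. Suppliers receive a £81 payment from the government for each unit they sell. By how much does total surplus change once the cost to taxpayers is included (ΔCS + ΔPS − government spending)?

Pre-subsidy: 880.5 - 5.5p = -1104 + 8p gives p* = 147, q* = 72.
With the subsidy, sellers receive ps = pb + 81 for each unit, where pb is the price buyers pay.
Supply in terms of pb becomes qs = -1104 + 8(pb + 81) = -456 + 8pb. Setting this equal to demand: 880.5 - 5.5pb = -456 + 8pb, so pb = 99.
Sellers receive ps = 99 + 81 = 180; q' = 880.5 − 5.5·99 = 336.
ΔCS = ½(72 + 336)(147 − 99) = 9792; ΔPS = ½(72 + 336)(180 − 147) = 6732.
Government spending = 81 × 336 = 27216.
Net change = 9792 + 6732 − 27216 = -10692. The loss equals the DWL triangle ½·81·264.

Net change in total surplus = -£10692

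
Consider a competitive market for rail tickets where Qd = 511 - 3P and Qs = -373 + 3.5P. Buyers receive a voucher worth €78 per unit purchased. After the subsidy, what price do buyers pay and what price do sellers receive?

Pre-subsidy: 511 - 3P = -373 + 3.5P gives P* = 136, Q* = 103.
With the rebate, buyers effectively pay Pb = Ps − 78, where Ps is the price sellers receive.
Demand in terms of Ps becomes Qd = 511 − 3(Ps − 78) = 745 - 3Ps. Setting this equal to supply: 745 - 3Ps = -373 + 3.5Ps, so Ps = 172.
Buyers pay Pb = 172 − 78 = 94; Q' = -373 + 3.5·172 = 229.

Buyers pay €94; sellers receive €172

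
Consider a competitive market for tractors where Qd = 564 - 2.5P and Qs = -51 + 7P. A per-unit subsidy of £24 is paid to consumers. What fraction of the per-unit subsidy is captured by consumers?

Consumer share = 14/19

Pre-subsidy: 564 - 2.5P = -51 + 7P gives P* = 1230/19, Q* = 7641/19.
With the rebate, buyers effectively pay Pb = Ps − 24, where Ps is the price sellers receive.
Demand in terms of Ps becomes Qd = 564 − 2.5(Ps − 24) = 624 - 2.5Ps. Setting this equal to supply: 624 - 2.5Ps = -51 + 7Ps, so Ps = 1350/19.
Buyers pay Pb = 1350/19 − 24 = 894/19; Q' = -51 + 7·(1350/19) = 8481/19.
Buyers' price falls by P* − Pb = 1230/19 − 894/19 = 336/19; sellers' price rises by Ps − P* = 1350/19 − 1230/19 = 120/19.
So consumers capture (336/19)/24 = 14/19 of each unit of subsidy.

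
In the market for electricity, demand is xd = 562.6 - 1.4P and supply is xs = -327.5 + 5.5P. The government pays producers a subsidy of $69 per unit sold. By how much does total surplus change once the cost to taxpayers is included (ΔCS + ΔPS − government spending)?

Net change in total surplus = -$2656.5

Pre-subsidy: 562.6 - 1.4P = -327.5 + 5.5P gives P* = 129, x* = 382.
With the subsidy, sellers receive Ps = Pb + 69 for each unit, where Pb is the price buyers pay.
Supply in terms of Pb becomes xs = -327.5 + 5.5(Pb + 69) = 52 + 5.5Pb. Setting this equal to demand: 562.6 - 1.4Pb = 52 + 5.5Pb, so Pb = 74.
Sellers receive Ps = 74 + 69 = 143; x' = 562.6 − 1.4·74 = 459.
ΔCS = ½(382 + 459)(129 − 74) = 23127.5; ΔPS = ½(382 + 459)(143 − 129) = 5887.
Government spending = 69 × 459 = 31671.
Net change = 23127.5 + 5887 − 31671 = -2656.5. The loss equals the DWL triangle ½·69·77.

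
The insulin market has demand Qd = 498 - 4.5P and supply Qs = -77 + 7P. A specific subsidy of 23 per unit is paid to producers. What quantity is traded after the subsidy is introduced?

Q' = 336

Pre-subsidy: 498 - 4.5P = -77 + 7P gives P* = 50, Q* = 273.
With the subsidy, sellers receive Ps = Pb + 23 for each unit, where Pb is the price buyers pay.
Supply in terms of Pb becomes Qs = -77 + 7(Pb + 23) = 84 + 7Pb. Setting this equal to demand: 498 - 4.5Pb = 84 + 7Pb, so Pb = 36.
Sellers receive Ps = 36 + 23 = 59; Q' = 498 − 4.5·36 = 336.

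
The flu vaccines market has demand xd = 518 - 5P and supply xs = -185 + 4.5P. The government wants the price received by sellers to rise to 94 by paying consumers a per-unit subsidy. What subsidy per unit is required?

At a seller price of 94, quantity supplied is -185 + 4.5·94 = 238.
Buyers absorb 238 only when they pay Pb with 518 − 5·Pb = 238, i.e. Pb = 56.
s = Ps − Pb = 94 − 56 = 38.

Required subsidy s = 38 per unit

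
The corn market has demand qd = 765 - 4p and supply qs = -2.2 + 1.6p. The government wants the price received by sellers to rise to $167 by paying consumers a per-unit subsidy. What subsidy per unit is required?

At a seller price of 167, quantity supplied is -2.2 + 1.6·167 = 265.
Buyers absorb 265 only when they pay pb with 765 − 4·pb = 265, i.e. pb = 125.
s = ps − pb = 167 − 125 = 42.

Required subsidy s = $42 per unit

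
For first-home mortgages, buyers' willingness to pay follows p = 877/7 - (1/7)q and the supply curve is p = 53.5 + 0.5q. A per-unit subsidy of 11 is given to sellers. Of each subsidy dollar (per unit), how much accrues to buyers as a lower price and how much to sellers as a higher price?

Buyers gain 22/9 per unit; sellers gain 77/9 per unit

Pre-subsidy: 877/7 - (1/7)q = 53.5 + 0.5q gives q* = 335/3 and p* = 328/3.
With the subsidy, sellers receive ps = pb + 11 for each unit, where pb is the price buyers pay.
On the curves, pb = 877/7 - (1/7)q and ps = 53.5 + 0.5q; the wedge ps − pb = 11 gives 53.5 + 0.5q − (877/7 - (1/7)q) = 11, so q' = 1159/9.
Then pb = 877/7 − (1/7)·(1159/9) = 962/9 and ps = 53.5 + 0.5·(1159/9) = 1061/9.
Buyers' price falls by p* − pb = 328/3 − 962/9 = 22/9; sellers' price rises by ps − p* = 1061/9 − 328/3 = 77/9.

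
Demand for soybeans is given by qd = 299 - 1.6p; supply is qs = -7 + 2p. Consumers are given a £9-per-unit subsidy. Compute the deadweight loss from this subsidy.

Pre-subsidy: 299 - 1.6p = -7 + 2p gives p* = 85, q* = 163.
With the rebate, buyers effectively pay pb = ps − 9, where ps is the price sellers receive.
Demand in terms of ps becomes qd = 299 − 1.6(ps − 9) = 313.4 - 1.6ps. Setting this equal to supply: 313.4 - 1.6ps = -7 + 2ps, so ps = 89.
Buyers pay pb = 89 − 9 = 80; q' = -7 + 2·89 = 171.
The subsidy expands output by 171 − 163 = 8 past the efficient level; on those units the gap between marginal cost and willingness to pay runs from 0 up to 9.
DWL = ½ × 9 × 8 = 36.

Deadweight loss = £36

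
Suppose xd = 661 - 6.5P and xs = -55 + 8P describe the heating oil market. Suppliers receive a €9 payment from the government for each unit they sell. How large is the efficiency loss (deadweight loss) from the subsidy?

Pre-subsidy: 661 - 6.5P = -55 + 8P gives P* = 1432/29, x* = 9861/29.
With the subsidy, sellers receive Ps = Pb + 9 for each unit, where Pb is the price buyers pay.
Supply in terms of Pb becomes xs = -55 + 8(Pb + 9) = 17 + 8Pb. Setting this equal to demand: 661 - 6.5Pb = 17 + 8Pb, so Pb = 1288/29.
Sellers receive Ps = 1288/29 + 9 = 1549/29; x' = 661 − 6.5·(1288/29) = 10797/29.
The subsidy expands output by 10797/29 − 9861/29 = 936/29 past the efficient level; on those units the gap between marginal cost and willingness to pay runs from 0 up to 9.
DWL = ½ × 9 × 936/29 = 4212/29.

Deadweight loss = 4212/29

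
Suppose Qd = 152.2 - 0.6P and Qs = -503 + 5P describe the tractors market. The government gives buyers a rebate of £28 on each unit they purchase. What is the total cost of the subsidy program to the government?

Government cost = £2716

Pre-subsidy: 152.2 - 0.6P = -503 + 5P gives P* = 117, Q* = 82.
With the rebate, buyers effectively pay Pb = Ps − 28, where Ps is the price sellers receive.
Demand in terms of Ps becomes Qd = 152.2 − 0.6(Ps − 28) = 169 - 0.6Ps. Setting this equal to supply: 169 - 0.6Ps = -503 + 5Ps, so Ps = 120.
Buyers pay Pb = 120 − 28 = 92; Q' = -503 + 5·120 = 97.
Government outlay = subsidy × quantity = 28 × 97 = 2716.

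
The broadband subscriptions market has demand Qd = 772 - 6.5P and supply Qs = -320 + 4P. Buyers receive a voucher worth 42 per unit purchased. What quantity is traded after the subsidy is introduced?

Pre-subsidy: 772 - 6.5P = -320 + 4P gives P* = 104, Q* = 96.
With the rebate, buyers effectively pay Pb = Ps − 42, where Ps is the price sellers receive.
Demand in terms of Ps becomes Qd = 772 − 6.5(Ps − 42) = 1045 - 6.5Ps. Setting this equal to supply: 1045 - 6.5Ps = -320 + 4Ps, so Ps = 130.
Buyers pay Pb = 130 − 42 = 88; Q' = -320 + 4·130 = 200.

Q' = 200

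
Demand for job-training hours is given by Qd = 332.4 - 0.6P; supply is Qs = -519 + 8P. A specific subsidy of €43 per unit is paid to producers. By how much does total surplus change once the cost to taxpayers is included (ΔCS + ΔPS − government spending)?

Net change in total surplus = -€516

Pre-subsidy: 332.4 - 0.6P = -519 + 8P gives P* = 99, Q* = 273.
With the subsidy, sellers receive Ps = Pb + 43 for each unit, where Pb is the price buyers pay.
Supply in terms of Pb becomes Qs = -519 + 8(Pb + 43) = -175 + 8Pb. Setting this equal to demand: 332.4 - 0.6Pb = -175 + 8Pb, so Pb = 59.
Sellers receive Ps = 59 + 43 = 102; Q' = 332.4 − 0.6·59 = 297.
ΔCS = ½(273 + 297)(99 − 59) = 11400; ΔPS = ½(273 + 297)(102 − 99) = 855.
Government spending = 43 × 297 = 12771.
Net change = 11400 + 855 − 12771 = -516. The loss equals the DWL triangle ½·43·24.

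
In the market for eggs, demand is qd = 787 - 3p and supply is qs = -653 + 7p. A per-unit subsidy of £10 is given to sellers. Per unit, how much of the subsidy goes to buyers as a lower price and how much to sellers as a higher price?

Buyers gain £7 per unit; sellers gain £3 per unit

Pre-subsidy: 787 - 3p = -653 + 7p gives p* = 144, q* = 355.
With the subsidy, sellers receive ps = pb + 10 for each unit, where pb is the price buyers pay.
Supply in terms of pb becomes qs = -653 + 7(pb + 10) = -583 + 7pb. Setting this equal to demand: 787 - 3pb = -583 + 7pb, so pb = 137.
Sellers receive ps = 137 + 10 = 147; q' = 787 − 3·137 = 376.
Buyers' price falls by p* − pb = 144 − 137 = 7; sellers' price rises by ps − p* = 147 − 144 = 3.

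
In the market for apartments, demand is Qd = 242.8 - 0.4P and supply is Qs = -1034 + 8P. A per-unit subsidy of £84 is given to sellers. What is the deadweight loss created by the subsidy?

Deadweight loss = £1344

Pre-subsidy: 242.8 - 0.4P = -1034 + 8P gives P* = 152, Q* = 182.
With the subsidy, sellers receive Ps = Pb + 84 for each unit, where Pb is the price buyers pay.
Supply in terms of Pb becomes Qs = -1034 + 8(Pb + 84) = -362 + 8Pb. Setting this equal to demand: 242.8 - 0.4Pb = -362 + 8Pb, so Pb = 72.
Sellers receive Ps = 72 + 84 = 156; Q' = 242.8 − 0.4·72 = 214.
The subsidy expands output by 214 − 182 = 32 past the efficient level; on those units the gap between marginal cost and willingness to pay runs from 0 up to 84.
DWL = ½ × 84 × 32 = 1344.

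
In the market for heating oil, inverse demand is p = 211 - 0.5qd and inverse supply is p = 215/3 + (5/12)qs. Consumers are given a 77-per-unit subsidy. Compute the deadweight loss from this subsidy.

Pre-subsidy: 211 - 0.5q = 215/3 + (5/12)q gives q* = 152 and p* = 135.
With the rebate, buyers effectively pay pb = ps − 77, where ps is the price sellers receive.
On the curves, pb = 211 - 0.5q and ps = 215/3 + (5/12)q; the wedge ps − pb = 77 gives 215/3 + (5/12)q − (211 - 0.5q) = 77, so q' = 236.
Then pb = 211 − 0.5·236 = 93 and ps = 215/3 + (5/12)·236 = 170.
The subsidy expands output by 236 − 152 = 84 past the efficient level; on those units the gap between marginal cost and willingness to pay runs from 0 up to 77.
DWL = ½ × 77 × 84 = 3234.

Deadweight loss = 3234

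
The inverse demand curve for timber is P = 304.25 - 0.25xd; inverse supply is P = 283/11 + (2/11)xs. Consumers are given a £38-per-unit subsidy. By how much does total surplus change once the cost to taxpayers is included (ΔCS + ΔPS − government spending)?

Net change in total surplus = -£1672

Pre-subsidy: 304.25 - 0.25x = 283/11 + (2/11)x gives x* = 645 and P* = 143.
With the rebate, buyers effectively pay Pb = Ps − 38, where Ps is the price sellers receive.
On the curves, Pb = 304.25 - 0.25x and Ps = 283/11 + (2/11)x; the wedge Ps − Pb = 38 gives 283/11 + (2/11)x − (304.25 - 0.25x) = 38, so x' = 733.
Then Pb = 304.25 − 0.25·733 = 121 and Ps = 283/11 + (2/11)·733 = 159.
ΔCS = ½(645 + 733)(143 − 121) = 15158; ΔPS = ½(645 + 733)(159 − 143) = 11024.
Government spending = 38 × 733 = 27854.
Net change = 15158 + 11024 − 27854 = -1672. The loss equals the DWL triangle ½·38·88.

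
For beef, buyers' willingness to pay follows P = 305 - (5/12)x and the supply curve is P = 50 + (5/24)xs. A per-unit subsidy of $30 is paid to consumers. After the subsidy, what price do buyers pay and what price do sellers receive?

Buyers pay $115; sellers receive $145

Pre-subsidy: 305 - (5/12)x = 50 + (5/24)x gives x* = 408 and P* = 135.
With the rebate, buyers effectively pay Pb = Ps − 30, where Ps is the price sellers receive.
On the curves, Pb = 305 - (5/12)x and Ps = 50 + (5/24)x; the wedge Ps − Pb = 30 gives 50 + (5/24)x − (305 - (5/12)x) = 30, so x' = 456.
Then Pb = 305 − (5/12)·456 = 115 and Ps = 50 + (5/24)·456 = 145.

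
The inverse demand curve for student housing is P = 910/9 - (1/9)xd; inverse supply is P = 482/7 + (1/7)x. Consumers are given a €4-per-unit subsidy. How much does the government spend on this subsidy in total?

Government cost = €571

Pre-subsidy: 910/9 - (1/9)x = 482/7 + (1/7)x gives x* = 127 and P* = 87.
With the rebate, buyers effectively pay Pb = Ps − 4, where Ps is the price sellers receive.
On the curves, Pb = 910/9 - (1/9)x and Ps = 482/7 + (1/7)x; the wedge Ps − Pb = 4 gives 482/7 + (1/7)x − (910/9 - (1/9)x) = 4, so x' = 142.75.
Then Pb = 910/9 − (1/9)·142.75 = 85.25 and Ps = 482/7 + (1/7)·142.75 = 89.25.
Government outlay = subsidy × quantity = 4 × 142.75 = 571.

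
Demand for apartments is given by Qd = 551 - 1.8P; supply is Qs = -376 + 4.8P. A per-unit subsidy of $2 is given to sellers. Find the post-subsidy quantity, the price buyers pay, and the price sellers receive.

Pre-subsidy: 551 - 1.8P = -376 + 4.8P gives P* = 1545/11, Q* = 3280/11.
With the subsidy, sellers receive Ps = Pb + 2 for each unit, where Pb is the price buyers pay.
Supply in terms of Pb becomes Qs = -376 + 4.8(Pb + 2) = -366.4 + 4.8Pb. Setting this equal to demand: 551 - 1.8Pb = -366.4 + 4.8Pb, so Pb = 139.
Sellers receive Ps = 139 + 2 = 141; Q' = 551 − 1.8·139 = 300.8.

Q' = 300.8; buyers pay $139; sellers receive $141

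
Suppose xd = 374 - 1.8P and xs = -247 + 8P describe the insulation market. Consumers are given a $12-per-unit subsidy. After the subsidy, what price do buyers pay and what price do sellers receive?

Buyers pay 375/7; sellers receive 459/7

Pre-subsidy: 374 - 1.8P = -247 + 8P gives P* = 3105/49, x* = 12737/49.
With the rebate, buyers effectively pay Pb = Ps − 12, where Ps is the price sellers receive.
Demand in terms of Ps becomes xd = 374 − 1.8(Ps − 12) = 395.6 - 1.8Ps. Setting this equal to supply: 395.6 - 1.8Ps = -247 + 8Ps, so Ps = 459/7.
Buyers pay Pb = 459/7 − 12 = 375/7; x' = -247 + 8·(459/7) = 1943/7.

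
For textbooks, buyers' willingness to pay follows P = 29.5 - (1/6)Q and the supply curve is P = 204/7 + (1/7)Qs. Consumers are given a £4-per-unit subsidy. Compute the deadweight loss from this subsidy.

Pre-subsidy: 29.5 - (1/6)Q = 204/7 + (1/7)Q gives Q* = 15/13 and P* = 381/13.
With the rebate, buyers effectively pay Pb = Ps − 4, where Ps is the price sellers receive.
On the curves, Pb = 29.5 - (1/6)Q and Ps = 204/7 + (1/7)Q; the wedge Ps − Pb = 4 gives 204/7 + (1/7)Q − (29.5 - (1/6)Q) = 4, so Q' = 183/13.
Then Pb = 29.5 − (1/6)·(183/13) = 353/13 and Ps = 204/7 + (1/7)·(183/13) = 405/13.
The subsidy expands output by 183/13 − 15/13 = 168/13 past the efficient level; on those units the gap between marginal cost and willingness to pay runs from 0 up to 4.
DWL = ½ × 4 × 168/13 = 336/13.

Deadweight loss = 336/13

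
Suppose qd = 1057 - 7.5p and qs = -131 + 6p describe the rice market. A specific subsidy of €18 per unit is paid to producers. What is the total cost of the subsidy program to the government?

Pre-subsidy: 1057 - 7.5p = -131 + 6p gives p* = 88, q* = 397.
With the subsidy, sellers receive ps = pb + 18 for each unit, where pb is the price buyers pay.
Supply in terms of pb becomes qs = -131 + 6(pb + 18) = -23 + 6pb. Setting this equal to demand: 1057 - 7.5pb = -23 + 6pb, so pb = 80.
Sellers receive ps = 80 + 18 = 98; q' = 1057 − 7.5·80 = 457.
Government outlay = subsidy × quantity = 18 × 457 = 8226.

Government cost = €8226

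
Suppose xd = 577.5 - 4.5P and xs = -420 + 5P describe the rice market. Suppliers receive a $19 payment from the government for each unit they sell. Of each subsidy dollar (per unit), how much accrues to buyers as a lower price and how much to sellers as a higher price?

Buyers gain $10 per unit; sellers gain $9 per unit

Pre-subsidy: 577.5 - 4.5P = -420 + 5P gives P* = 105, x* = 105.
With the subsidy, sellers receive Ps = Pb + 19 for each unit, where Pb is the price buyers pay.
Supply in terms of Pb becomes xs = -420 + 5(Pb + 19) = -325 + 5Pb. Setting this equal to demand: 577.5 - 4.5Pb = -325 + 5Pb, so Pb = 95.
Sellers receive Ps = 95 + 19 = 114; x' = 577.5 − 4.5·95 = 150.
Buyers' price falls by P* − Pb = 105 − 95 = 10; sellers' price rises by Ps − P* = 114 − 105 = 9.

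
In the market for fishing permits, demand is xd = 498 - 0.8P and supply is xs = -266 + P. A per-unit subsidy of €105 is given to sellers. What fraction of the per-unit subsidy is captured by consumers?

Pre-subsidy: 498 - 0.8P = -266 + P gives P* = 3820/9, x* = 1426/9.
With the subsidy, sellers receive Ps = Pb + 105 for each unit, where Pb is the price buyers pay.
Supply in terms of Pb becomes xs = -266 + 1(Pb + 105) = -161 + Pb. Setting this equal to demand: 498 - 0.8Pb = -161 + Pb, so Pb = 3295/9.
Sellers receive Ps = 3295/9 + 105 = 4240/9; x' = 498 − 0.8·(3295/9) = 1846/9.
Buyers' price falls by P* − Pb = 3820/9 − 3295/9 = 175/3; sellers' price rises by Ps − P* = 4240/9 − 3820/9 = 140/3.
So consumers capture (175/3)/105 = 5/9 of each unit of subsidy.

Consumer share = 5/9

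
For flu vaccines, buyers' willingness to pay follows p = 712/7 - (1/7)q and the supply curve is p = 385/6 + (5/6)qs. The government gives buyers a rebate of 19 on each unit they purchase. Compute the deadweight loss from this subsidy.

Pre-subsidy: 712/7 - (1/7)q = 385/6 + (5/6)q gives q* = 1577/41 and p* = 3945/41.
With the rebate, buyers effectively pay pb = ps − 19, where ps is the price sellers receive.
On the curves, pb = 712/7 - (1/7)q and ps = 385/6 + (5/6)q; the wedge ps − pb = 19 gives 385/6 + (5/6)q − (712/7 - (1/7)q) = 19, so q' = 2375/41.
Then pb = 712/7 − (1/7)·(2375/41) = 3831/41 and ps = 385/6 + (5/6)·(2375/41) = 4610/41.
The subsidy expands output by 2375/41 − 1577/41 = 798/41 past the efficient level; on those units the gap between marginal cost and willingness to pay runs from 0 up to 19.
DWL = ½ × 19 × 798/41 = 7581/41.

Deadweight loss = 7581/41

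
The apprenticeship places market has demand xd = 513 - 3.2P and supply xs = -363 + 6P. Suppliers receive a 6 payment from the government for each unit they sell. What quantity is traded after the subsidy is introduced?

x' = 5079/23

Pre-subsidy: 513 - 3.2P = -363 + 6P gives P* = 2190/23, x* = 4791/23.
With the subsidy, sellers receive Ps = Pb + 6 for each unit, where Pb is the price buyers pay.
Supply in terms of Pb becomes xs = -363 + 6(Pb + 6) = -327 + 6Pb. Setting this equal to demand: 513 - 3.2Pb = -327 + 6Pb, so Pb = 2100/23.
Sellers receive Ps = 2100/23 + 6 = 2238/23; x' = 513 − 3.2·(2100/23) = 5079/23.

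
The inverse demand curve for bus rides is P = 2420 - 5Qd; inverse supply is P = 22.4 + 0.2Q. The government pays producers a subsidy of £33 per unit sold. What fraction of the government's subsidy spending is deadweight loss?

Pre-subsidy: 2420 - 5Q = 22.4 + 0.2Q gives Q* = 5994/13 and P* = 1490/13.
With the subsidy, sellers receive Ps = Pb + 33 for each unit, where Pb is the price buyers pay.
On the curves, Pb = 2420 - 5Q and Ps = 22.4 + 0.2Q; the wedge Ps − Pb = 33 gives 22.4 + 0.2Q − (2420 - 5Q) = 33, so Q' = 12153/26.
Then Pb = 2420 − 5·(12153/26) = 2155/26 and Ps = 22.4 + 0.2·(12153/26) = 3013/26.
ΔCS = ½(5994/13 + 12153/26)(1490/13 − 2155/26) = 1532025/104; ΔPS = ½(5994/13 + 12153/26)(3013/26 − 1490/13) = 61281/104.
Government spending = 33 × 12153/26 = 401049/26.
DWL = ½ × 33 × (12153/26 − 5994/13) = 5445/52; fraction = (5445/52) / (401049/26) = 55/8102.

DWL / government spending = 55/8102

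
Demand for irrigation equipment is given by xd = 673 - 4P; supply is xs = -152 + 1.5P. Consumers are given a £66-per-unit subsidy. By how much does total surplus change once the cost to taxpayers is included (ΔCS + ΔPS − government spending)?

Pre-subsidy: 673 - 4P = -152 + 1.5P gives P* = 150, x* = 73.
With the rebate, buyers effectively pay Pb = Ps − 66, where Ps is the price sellers receive.
Demand in terms of Ps becomes xd = 673 − 4(Ps − 66) = 937 - 4Ps. Setting this equal to supply: 937 - 4Ps = -152 + 1.5Ps, so Ps = 198.
Buyers pay Pb = 198 − 66 = 132; x' = -152 + 1.5·198 = 145.
ΔCS = ½(73 + 145)(150 − 132) = 1962; ΔPS = ½(73 + 145)(198 − 150) = 5232.
Government spending = 66 × 145 = 9570.
Net change = 1962 + 5232 − 9570 = -2376. The loss equals the DWL triangle ½·66·72.

Net change in total surplus = -£2376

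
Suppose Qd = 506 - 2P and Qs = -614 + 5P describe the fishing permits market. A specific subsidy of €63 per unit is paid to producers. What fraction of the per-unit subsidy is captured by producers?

Producer share = 2/7

Pre-subsidy: 506 - 2P = -614 + 5P gives P* = 160, Q* = 186.
With the subsidy, sellers receive Ps = Pb + 63 for each unit, where Pb is the price buyers pay.
Supply in terms of Pb becomes Qs = -614 + 5(Pb + 63) = -299 + 5Pb. Setting this equal to demand: 506 - 2Pb = -299 + 5Pb, so Pb = 115.
Sellers receive Ps = 115 + 63 = 178; Q' = 506 − 2·115 = 276.
Buyers' price falls by P* − Pb = 160 − 115 = 45; sellers' price rises by Ps − P* = 178 − 160 = 18.
So producers capture 18/63 = 2/7 of each unit of subsidy.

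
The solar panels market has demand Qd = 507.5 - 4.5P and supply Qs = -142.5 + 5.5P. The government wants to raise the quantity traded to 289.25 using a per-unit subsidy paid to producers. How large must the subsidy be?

At Q = 289.25, invert demand for the buyer price: Pb = (507.5 − 289.25)/4.5 = 48.5; invert supply for the seller price: Ps = (289.25 − (-142.5))/5.5 = 78.5.
The subsidy must fill the gap: s = Ps − Pb = 78.5 − 48.5 = 30.

Required subsidy s = 30 per unit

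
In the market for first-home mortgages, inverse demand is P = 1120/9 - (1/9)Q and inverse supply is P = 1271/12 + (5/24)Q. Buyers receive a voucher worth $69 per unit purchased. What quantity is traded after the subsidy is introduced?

Pre-subsidy: 1120/9 - (1/9)Q = 1271/12 + (5/24)Q gives Q* = 58 and P* = 118.
With the rebate, buyers effectively pay Pb = Ps − 69, where Ps is the price sellers receive.
On the curves, Pb = 1120/9 - (1/9)Q and Ps = 1271/12 + (5/24)Q; the wedge Ps − Pb = 69 gives 1271/12 + (5/24)Q − (1120/9 - (1/9)Q) = 69, so Q' = 274.
Then Pb = 1120/9 − (1/9)·274 = 94 and Ps = 1271/12 + (5/24)·274 = 163.

Q' = 274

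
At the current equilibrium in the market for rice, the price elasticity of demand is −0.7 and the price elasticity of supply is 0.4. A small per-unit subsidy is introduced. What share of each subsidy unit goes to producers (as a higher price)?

Producer share = 7/11

For a small subsidy around the equilibrium, the benefit split depends on the relative slopes, which at a point are proportional to the elasticities.
Buyer share = εs/(εs + |εd|) = 0.4/(0.4 + 0.7) = 4/11; seller share = |εd|/(εs + |εd|) = 7/11.
So producers capture 7/11 of the subsidy.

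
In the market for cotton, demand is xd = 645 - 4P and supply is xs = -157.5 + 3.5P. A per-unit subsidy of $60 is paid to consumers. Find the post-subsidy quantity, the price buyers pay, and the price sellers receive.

Pre-subsidy: 645 - 4P = -157.5 + 3.5P gives P* = 107, x* = 217.
With the rebate, buyers effectively pay Pb = Ps − 60, where Ps is the price sellers receive.
Demand in terms of Ps becomes xd = 645 − 4(Ps − 60) = 885 - 4Ps. Setting this equal to supply: 885 - 4Ps = -157.5 + 3.5Ps, so Ps = 139.
Buyers pay Pb = 139 − 60 = 79; x' = -157.5 + 3.5·139 = 329.

x' = 329; buyers pay $79; sellers receive $139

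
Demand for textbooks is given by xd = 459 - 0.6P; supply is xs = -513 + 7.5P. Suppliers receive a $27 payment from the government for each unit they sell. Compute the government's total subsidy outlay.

Government cost = $10854

Pre-subsidy: 459 - 0.6P = -513 + 7.5P gives P* = 120, x* = 387.
With the subsidy, sellers receive Ps = Pb + 27 for each unit, where Pb is the price buyers pay.
Supply in terms of Pb becomes xs = -513 + 7.5(Pb + 27) = -310.5 + 7.5Pb. Setting this equal to demand: 459 - 0.6Pb = -310.5 + 7.5Pb, so Pb = 95.
Sellers receive Ps = 95 + 27 = 122; x' = 459 − 0.6·95 = 402.
Government outlay = subsidy × quantity = 27 × 402 = 10854.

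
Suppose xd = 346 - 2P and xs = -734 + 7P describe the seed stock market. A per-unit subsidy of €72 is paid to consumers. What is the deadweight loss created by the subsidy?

Pre-subsidy: 346 - 2P = -734 + 7P gives P* = 120, x* = 106.
With the rebate, buyers effectively pay Pb = Ps − 72, where Ps is the price sellers receive.
Demand in terms of Ps becomes xd = 346 − 2(Ps − 72) = 490 - 2Ps. Setting this equal to supply: 490 - 2Ps = -734 + 7Ps, so Ps = 136.
Buyers pay Pb = 136 − 72 = 64; x' = -734 + 7·136 = 218.
The subsidy expands output by 218 − 106 = 112 past the efficient level; on those units the gap between marginal cost and willingness to pay runs from 0 up to 72.
DWL = ½ × 72 × 112 = 4032.

Deadweight loss = €4032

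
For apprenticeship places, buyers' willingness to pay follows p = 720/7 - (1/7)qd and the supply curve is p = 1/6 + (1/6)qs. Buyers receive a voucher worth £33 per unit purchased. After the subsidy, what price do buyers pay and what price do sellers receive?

Buyers pay 523/13; sellers receive 952/13

Pre-subsidy: 720/7 - (1/7)q = 1/6 + (1/6)q gives q* = 4313/13 and p* = 721/13.
With the rebate, buyers effectively pay pb = ps − 33, where ps is the price sellers receive.
On the curves, pb = 720/7 - (1/7)q and ps = 1/6 + (1/6)q; the wedge ps − pb = 33 gives 1/6 + (1/6)q − (720/7 - (1/7)q) = 33, so q' = 5699/13.
Then pb = 720/7 − (1/7)·(5699/13) = 523/13 and ps = 1/6 + (1/6)·(5699/13) = 952/13.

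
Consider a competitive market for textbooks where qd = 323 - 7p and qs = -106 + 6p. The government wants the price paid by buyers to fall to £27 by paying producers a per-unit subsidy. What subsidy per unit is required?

At a buyer price of 27, quantity demanded is 323 − 7·27 = 134.
Sellers supply 134 only when they receive ps with -106 + 6·ps = 134, i.e. ps = 40.
s = ps − pb = 40 − 27 = 13.

Required subsidy s = £13 per unit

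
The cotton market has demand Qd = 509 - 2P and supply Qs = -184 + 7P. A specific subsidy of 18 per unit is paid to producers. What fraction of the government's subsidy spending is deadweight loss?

Pre-subsidy: 509 - 2P = -184 + 7P gives P* = 77, Q* = 355.
With the subsidy, sellers receive Ps = Pb + 18 for each unit, where Pb is the price buyers pay.
Supply in terms of Pb becomes Qs = -184 + 7(Pb + 18) = -58 + 7Pb. Setting this equal to demand: 509 - 2Pb = -58 + 7Pb, so Pb = 63.
Sellers receive Ps = 63 + 18 = 81; Q' = 509 − 2·63 = 383.
ΔCS = ½(355 + 383)(77 − 63) = 5166; ΔPS = ½(355 + 383)(81 − 77) = 1476.
Government spending = 18 × 383 = 6894.
DWL = ½ × 18 × (383 − 355) = 252; fraction = 252 / 6894 = 14/383.

DWL / government spending = 14/383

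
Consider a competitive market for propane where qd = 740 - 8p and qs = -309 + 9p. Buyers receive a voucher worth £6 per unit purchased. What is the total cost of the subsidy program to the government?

Pre-subsidy: 740 - 8p = -309 + 9p gives p* = 1049/17, q* = 4188/17.
With the rebate, buyers effectively pay pb = ps − 6, where ps is the price sellers receive.
Demand in terms of ps becomes qd = 740 − 8(ps − 6) = 788 - 8ps. Setting this equal to supply: 788 - 8ps = -309 + 9ps, so ps = 1097/17.
Buyers pay pb = 1097/17 − 6 = 995/17; q' = -309 + 9·(1097/17) = 4620/17.
Government outlay = subsidy × quantity = 6 × 4620/17 = 27720/17.

Government cost = 27720/17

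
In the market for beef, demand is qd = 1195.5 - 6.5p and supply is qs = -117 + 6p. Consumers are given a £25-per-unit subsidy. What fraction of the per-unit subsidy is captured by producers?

Producer share = 0.52

Pre-subsidy: 1195.5 - 6.5p = -117 + 6p gives p* = 105, q* = 513.
With the rebate, buyers effectively pay pb = ps − 25, where ps is the price sellers receive.
Demand in terms of ps becomes qd = 1195.5 − 6.5(ps − 25) = 1358 - 6.5ps. Setting this equal to supply: 1358 - 6.5ps = -117 + 6ps, so ps = 118.
Buyers pay pb = 118 − 25 = 93; q' = -117 + 6·118 = 591.
Buyers' price falls by p* − pb = 105 − 93 = 12; sellers' price rises by ps − p* = 118 − 105 = 13.
So producers capture 13/25 = 0.52 of each unit of subsidy.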